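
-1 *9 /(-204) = 3 /68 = 0.04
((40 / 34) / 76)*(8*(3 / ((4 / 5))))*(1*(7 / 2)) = 525 / 323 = 1.63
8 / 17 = 0.47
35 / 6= 5.83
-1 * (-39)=39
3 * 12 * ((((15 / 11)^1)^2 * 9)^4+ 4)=605375381741364 / 214358881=2824120.83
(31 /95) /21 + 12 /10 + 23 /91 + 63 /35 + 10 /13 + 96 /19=9.09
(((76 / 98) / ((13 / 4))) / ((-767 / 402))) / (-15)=20368 / 2442895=0.01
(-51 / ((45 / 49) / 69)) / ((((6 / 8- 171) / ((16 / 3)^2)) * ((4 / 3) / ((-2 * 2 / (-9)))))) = 19618816 / 91935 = 213.40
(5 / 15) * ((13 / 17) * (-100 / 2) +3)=-599 / 51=-11.75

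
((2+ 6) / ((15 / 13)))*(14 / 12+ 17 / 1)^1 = 5668 / 45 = 125.96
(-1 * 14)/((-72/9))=1.75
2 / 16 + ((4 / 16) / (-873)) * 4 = 865 / 6984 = 0.12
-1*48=-48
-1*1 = -1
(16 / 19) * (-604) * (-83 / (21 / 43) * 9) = 103472448 / 133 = 777988.33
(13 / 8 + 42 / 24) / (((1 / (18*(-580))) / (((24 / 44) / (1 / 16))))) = -3382560 / 11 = -307505.45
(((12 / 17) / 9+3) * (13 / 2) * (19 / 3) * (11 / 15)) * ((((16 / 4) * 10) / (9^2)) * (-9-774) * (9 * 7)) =-346374028 / 153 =-2263882.54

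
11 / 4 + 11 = 55 / 4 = 13.75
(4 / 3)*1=4 / 3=1.33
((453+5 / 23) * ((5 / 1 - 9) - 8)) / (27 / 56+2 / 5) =-35024640 / 5681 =-6165.22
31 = 31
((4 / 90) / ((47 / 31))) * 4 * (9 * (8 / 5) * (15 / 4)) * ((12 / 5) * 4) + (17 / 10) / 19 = 2718107 / 44650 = 60.88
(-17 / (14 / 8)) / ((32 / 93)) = -1581 / 56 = -28.23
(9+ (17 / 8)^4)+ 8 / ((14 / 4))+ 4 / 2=965575 / 28672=33.68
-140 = -140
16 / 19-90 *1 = -1694 / 19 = -89.16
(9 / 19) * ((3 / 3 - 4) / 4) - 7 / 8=-187 / 152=-1.23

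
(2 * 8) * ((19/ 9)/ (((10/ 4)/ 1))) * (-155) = -18848/ 9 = -2094.22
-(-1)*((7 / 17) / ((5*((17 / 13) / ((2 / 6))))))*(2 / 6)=91 / 13005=0.01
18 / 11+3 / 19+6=1629 / 209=7.79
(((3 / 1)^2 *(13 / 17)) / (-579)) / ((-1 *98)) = 39 / 321538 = 0.00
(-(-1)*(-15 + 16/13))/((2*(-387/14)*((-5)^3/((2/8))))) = -1253/2515500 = -0.00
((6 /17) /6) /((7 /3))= 3 /119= 0.03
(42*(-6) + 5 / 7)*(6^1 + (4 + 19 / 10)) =-29903 / 10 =-2990.30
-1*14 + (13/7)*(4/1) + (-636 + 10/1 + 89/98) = -61903/98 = -631.66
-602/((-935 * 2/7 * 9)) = 2107/8415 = 0.25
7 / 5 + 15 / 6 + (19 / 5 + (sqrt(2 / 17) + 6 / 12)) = sqrt(34) / 17 + 41 / 5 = 8.54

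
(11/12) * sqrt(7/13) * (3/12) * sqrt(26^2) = 11 * sqrt(91)/24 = 4.37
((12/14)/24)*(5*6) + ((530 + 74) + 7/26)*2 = 220149/182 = 1209.61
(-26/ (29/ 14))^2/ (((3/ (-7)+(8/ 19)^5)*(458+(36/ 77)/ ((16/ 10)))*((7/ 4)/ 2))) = -31091246041856/ 32868754313669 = -0.95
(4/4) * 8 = 8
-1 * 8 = -8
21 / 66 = 7 / 22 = 0.32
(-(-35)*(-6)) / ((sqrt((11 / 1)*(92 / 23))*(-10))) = 21*sqrt(11) / 22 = 3.17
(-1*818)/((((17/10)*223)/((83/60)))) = -33947/11373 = -2.98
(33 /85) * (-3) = -99 /85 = -1.16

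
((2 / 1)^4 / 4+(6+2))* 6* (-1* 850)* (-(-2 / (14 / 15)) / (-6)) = 21857.14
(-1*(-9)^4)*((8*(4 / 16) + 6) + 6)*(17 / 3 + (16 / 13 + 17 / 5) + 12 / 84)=-62333874 / 65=-958982.68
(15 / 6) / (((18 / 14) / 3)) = 35 / 6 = 5.83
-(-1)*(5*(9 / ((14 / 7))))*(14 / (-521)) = -315 / 521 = -0.60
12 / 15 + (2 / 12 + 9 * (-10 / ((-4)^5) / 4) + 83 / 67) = 4584617 / 2058240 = 2.23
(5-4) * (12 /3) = 4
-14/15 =-0.93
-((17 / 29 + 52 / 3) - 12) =-515 / 87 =-5.92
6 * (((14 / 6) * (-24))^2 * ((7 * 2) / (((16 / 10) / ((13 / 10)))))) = 214032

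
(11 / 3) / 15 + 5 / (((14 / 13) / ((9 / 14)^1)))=3.23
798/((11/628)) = 501144/11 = 45558.55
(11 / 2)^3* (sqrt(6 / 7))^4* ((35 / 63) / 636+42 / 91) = 45798379 / 810264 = 56.52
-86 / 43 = -2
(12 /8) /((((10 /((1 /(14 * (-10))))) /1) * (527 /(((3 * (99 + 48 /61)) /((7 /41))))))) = -2246103 /630081200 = -0.00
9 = 9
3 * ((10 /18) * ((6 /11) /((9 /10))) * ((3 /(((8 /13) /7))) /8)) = 2275 /528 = 4.31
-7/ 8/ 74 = -7/ 592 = -0.01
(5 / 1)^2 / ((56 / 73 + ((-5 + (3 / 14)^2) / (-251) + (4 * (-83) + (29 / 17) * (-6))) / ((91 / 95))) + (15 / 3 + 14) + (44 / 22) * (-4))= -138893836900 / 1919462132527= -0.07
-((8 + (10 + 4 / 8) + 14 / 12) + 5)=-74 / 3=-24.67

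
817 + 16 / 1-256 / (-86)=35947 / 43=835.98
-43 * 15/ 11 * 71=-45795/ 11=-4163.18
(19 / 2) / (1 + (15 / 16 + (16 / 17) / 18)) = 4.77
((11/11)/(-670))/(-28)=1/18760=0.00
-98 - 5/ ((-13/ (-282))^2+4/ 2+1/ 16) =-65951882/ 656749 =-100.42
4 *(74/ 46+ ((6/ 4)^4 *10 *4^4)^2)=15452467348/ 23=671846406.43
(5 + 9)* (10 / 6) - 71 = -47.67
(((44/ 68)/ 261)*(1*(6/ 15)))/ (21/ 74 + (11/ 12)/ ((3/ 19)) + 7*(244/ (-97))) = -28712/ 333512035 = -0.00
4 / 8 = 1 / 2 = 0.50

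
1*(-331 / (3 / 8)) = -2648 / 3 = -882.67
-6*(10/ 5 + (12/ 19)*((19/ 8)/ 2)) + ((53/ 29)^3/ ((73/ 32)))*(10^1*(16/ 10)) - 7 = 68771389/ 3560794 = 19.31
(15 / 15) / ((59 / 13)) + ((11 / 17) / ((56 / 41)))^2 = 23782611 / 53471936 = 0.44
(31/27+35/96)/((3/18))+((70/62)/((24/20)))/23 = 936091/102672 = 9.12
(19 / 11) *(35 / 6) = 665 / 66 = 10.08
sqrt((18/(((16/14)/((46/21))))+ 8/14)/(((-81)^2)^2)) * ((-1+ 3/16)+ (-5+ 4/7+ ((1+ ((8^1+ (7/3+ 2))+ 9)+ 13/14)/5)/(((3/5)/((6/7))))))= 3305 * sqrt(6874)/216040608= 0.00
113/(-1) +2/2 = -112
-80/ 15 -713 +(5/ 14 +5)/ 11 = -331645/ 462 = -717.85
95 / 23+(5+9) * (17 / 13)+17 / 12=85591 / 3588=23.85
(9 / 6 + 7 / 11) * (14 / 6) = 329 / 66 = 4.98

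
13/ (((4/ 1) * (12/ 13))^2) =2197/ 2304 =0.95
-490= -490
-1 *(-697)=697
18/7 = 2.57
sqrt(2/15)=0.37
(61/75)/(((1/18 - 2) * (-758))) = 0.00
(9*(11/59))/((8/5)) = 495/472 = 1.05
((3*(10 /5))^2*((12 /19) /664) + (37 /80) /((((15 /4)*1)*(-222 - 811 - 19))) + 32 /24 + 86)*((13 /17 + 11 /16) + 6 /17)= 21350098425841 /135374726400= 157.71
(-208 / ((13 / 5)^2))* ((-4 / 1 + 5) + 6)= -2800 / 13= -215.38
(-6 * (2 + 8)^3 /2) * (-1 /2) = 1500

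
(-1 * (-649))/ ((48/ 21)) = 4543/ 16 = 283.94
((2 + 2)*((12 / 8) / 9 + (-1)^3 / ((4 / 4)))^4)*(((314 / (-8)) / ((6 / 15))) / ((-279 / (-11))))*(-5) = 26984375 / 723168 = 37.31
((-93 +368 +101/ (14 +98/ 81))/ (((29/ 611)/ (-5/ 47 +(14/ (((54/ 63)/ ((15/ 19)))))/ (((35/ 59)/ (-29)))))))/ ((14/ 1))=-1269808544771/ 4751824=-267225.50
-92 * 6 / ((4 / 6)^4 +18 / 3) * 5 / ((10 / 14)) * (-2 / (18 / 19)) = 1316.22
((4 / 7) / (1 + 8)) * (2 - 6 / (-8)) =11 / 63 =0.17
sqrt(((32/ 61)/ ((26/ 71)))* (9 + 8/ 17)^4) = 103684* sqrt(56303)/ 229177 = 107.35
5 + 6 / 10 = 28 / 5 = 5.60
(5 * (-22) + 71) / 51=-13 / 17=-0.76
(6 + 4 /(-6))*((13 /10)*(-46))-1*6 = -4874 /15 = -324.93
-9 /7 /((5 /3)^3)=-243 /875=-0.28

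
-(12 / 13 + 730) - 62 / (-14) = -66111 / 91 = -726.49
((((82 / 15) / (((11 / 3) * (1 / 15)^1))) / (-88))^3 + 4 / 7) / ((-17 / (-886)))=195138641321 / 6746104288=28.93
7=7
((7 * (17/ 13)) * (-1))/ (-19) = 119/ 247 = 0.48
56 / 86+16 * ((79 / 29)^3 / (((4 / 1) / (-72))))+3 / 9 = -18314287525 / 3146181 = -5821.12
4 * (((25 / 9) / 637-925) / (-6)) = 10606000 / 17199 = 616.66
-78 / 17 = -4.59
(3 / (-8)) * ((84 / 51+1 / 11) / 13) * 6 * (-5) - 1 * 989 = -738647 / 748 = -987.50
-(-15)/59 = 15/59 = 0.25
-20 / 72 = -5 / 18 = -0.28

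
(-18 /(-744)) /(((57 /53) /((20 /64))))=265 /37696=0.01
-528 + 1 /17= -527.94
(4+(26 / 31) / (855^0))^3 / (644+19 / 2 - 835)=-2250000 / 3604711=-0.62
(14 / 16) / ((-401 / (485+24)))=-1.11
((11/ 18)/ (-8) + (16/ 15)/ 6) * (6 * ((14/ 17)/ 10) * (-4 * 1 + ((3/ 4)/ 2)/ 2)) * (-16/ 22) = 31171/ 224400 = 0.14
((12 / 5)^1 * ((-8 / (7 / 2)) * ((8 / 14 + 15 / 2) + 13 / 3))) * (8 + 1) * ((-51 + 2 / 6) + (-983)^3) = 142524914032608 / 245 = 581734342990.24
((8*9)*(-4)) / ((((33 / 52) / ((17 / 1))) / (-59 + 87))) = -2376192 / 11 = -216017.45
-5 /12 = -0.42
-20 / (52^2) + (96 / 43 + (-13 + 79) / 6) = 384429 / 29068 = 13.23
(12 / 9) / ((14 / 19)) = 38 / 21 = 1.81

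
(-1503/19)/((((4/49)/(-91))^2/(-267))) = 7978939767981/304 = 26246512394.67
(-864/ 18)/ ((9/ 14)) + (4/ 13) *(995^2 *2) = 23757688/ 39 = 609171.49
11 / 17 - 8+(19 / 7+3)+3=162 / 119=1.36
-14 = -14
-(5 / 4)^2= -25 / 16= -1.56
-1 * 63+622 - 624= -65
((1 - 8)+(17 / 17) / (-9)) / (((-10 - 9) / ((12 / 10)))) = 128 / 285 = 0.45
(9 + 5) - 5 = 9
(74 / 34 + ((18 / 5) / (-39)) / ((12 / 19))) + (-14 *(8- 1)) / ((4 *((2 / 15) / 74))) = -15022994 / 1105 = -13595.47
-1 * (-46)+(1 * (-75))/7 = 247/7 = 35.29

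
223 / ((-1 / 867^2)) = -167626647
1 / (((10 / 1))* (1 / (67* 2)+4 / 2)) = 67 / 1345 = 0.05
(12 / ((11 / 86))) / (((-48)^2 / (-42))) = -301 / 176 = -1.71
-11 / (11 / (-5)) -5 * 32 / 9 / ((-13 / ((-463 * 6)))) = -147965 / 39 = -3793.97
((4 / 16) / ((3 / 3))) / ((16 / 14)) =7 / 32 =0.22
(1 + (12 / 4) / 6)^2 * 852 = 1917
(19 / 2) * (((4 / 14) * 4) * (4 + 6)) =760 / 7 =108.57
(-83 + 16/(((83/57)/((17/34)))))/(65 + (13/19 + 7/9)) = -1100043/943295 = -1.17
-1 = -1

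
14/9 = 1.56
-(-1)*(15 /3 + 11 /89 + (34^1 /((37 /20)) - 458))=-1430802 /3293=-434.50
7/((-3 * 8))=-7/24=-0.29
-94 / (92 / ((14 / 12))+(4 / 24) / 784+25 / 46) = -10170048 / 8590535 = -1.18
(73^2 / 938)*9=47961 / 938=51.13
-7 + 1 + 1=-5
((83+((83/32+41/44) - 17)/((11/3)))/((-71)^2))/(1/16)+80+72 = 185735291/1219922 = 152.25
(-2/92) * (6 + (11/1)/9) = -65/414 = -0.16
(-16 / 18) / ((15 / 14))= -112 / 135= -0.83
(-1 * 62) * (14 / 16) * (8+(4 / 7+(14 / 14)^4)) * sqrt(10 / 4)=-2077 * sqrt(10) / 8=-821.01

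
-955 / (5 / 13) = -2483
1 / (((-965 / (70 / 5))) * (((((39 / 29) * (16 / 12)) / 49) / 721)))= -7171787 / 25090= -285.84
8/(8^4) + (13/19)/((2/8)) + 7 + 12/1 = 211475/9728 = 21.74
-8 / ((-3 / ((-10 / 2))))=-40 / 3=-13.33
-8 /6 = -4 /3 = -1.33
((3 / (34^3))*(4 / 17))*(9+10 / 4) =69 / 334084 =0.00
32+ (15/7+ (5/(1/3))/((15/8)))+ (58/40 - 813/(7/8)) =-17711/20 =-885.55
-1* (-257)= 257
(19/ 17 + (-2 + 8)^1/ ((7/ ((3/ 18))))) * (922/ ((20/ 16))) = 110640/ 119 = 929.75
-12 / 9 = -4 / 3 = -1.33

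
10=10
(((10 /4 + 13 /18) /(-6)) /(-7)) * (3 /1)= 29 /126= 0.23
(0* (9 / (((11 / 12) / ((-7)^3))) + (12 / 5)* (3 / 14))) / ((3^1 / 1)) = 0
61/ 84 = 0.73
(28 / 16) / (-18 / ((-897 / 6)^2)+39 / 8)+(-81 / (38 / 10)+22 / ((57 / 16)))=-2453743 / 166003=-14.78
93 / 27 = 31 / 9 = 3.44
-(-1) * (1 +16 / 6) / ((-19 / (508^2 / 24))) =-354838 / 171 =-2075.08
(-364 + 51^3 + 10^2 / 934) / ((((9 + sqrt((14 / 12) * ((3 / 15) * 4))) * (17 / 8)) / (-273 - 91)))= -24286198416480 / 9534739 + 179897766048 * sqrt(210) / 9534739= -2273710.07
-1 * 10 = -10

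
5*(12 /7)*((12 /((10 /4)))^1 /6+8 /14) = 576 /49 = 11.76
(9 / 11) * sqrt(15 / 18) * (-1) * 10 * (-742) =11130 * sqrt(30) / 11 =5541.96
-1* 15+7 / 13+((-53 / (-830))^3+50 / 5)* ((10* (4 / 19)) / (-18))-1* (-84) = 68.37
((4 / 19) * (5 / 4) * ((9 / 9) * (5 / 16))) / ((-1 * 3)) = -25 / 912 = -0.03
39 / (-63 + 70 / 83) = -3237 / 5159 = -0.63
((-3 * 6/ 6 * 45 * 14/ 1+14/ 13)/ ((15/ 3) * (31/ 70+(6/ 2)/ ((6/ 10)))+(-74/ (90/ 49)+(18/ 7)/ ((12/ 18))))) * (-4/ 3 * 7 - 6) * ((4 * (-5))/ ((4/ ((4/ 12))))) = 5237.07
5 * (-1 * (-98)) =490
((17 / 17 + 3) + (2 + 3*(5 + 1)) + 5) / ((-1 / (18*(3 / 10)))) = -783 / 5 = -156.60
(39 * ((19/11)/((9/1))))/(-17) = -247/561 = -0.44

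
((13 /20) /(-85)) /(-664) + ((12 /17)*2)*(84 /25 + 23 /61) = 363277849 /68856800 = 5.28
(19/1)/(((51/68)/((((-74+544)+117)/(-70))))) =-22306/105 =-212.44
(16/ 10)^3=512/ 125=4.10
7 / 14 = 1 / 2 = 0.50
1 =1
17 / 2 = 8.50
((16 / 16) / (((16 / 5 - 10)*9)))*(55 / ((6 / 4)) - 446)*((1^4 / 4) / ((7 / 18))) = 1535 / 357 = 4.30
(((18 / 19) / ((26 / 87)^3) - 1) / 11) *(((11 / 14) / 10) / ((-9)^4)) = 1151911 / 30674092176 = 0.00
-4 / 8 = -1 / 2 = -0.50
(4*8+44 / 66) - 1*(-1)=101 / 3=33.67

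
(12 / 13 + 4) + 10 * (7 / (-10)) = -27 / 13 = -2.08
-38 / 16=-19 / 8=-2.38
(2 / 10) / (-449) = -1 / 2245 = -0.00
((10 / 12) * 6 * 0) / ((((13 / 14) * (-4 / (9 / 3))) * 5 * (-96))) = 0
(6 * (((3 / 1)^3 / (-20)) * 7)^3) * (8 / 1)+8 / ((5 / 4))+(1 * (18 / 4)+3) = -20246857 / 500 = -40493.71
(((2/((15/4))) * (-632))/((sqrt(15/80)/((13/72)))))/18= -16432 * sqrt(3)/3645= -7.81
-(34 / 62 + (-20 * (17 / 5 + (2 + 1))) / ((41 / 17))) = 66759 / 1271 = 52.52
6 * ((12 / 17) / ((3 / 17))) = 24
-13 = -13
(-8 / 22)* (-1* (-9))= -36 / 11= -3.27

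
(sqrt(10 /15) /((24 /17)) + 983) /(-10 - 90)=-983 /100 - 17*sqrt(6) /7200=-9.84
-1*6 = -6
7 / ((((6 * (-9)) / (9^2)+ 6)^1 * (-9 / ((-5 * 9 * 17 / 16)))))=1785 / 256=6.97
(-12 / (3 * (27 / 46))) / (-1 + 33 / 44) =736 / 27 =27.26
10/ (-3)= -10/ 3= -3.33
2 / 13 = 0.15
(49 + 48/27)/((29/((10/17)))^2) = 45700/2187441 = 0.02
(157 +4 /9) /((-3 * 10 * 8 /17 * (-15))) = 24089 /32400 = 0.74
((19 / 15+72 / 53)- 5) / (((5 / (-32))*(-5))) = -60416 / 19875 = -3.04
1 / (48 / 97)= 97 / 48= 2.02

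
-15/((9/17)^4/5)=-2088025/2187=-954.74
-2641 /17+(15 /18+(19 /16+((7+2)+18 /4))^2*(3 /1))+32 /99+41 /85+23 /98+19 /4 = 52614066341 /105557760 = 498.44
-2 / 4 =-1 / 2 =-0.50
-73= -73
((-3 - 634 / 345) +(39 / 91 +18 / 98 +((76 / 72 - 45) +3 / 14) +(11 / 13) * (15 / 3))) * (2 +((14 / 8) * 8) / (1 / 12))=-7433.22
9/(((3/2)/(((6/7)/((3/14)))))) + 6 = 30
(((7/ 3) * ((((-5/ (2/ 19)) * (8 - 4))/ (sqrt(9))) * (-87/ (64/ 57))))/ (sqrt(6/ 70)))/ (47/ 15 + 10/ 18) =5496225 * sqrt(105)/ 5312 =10602.32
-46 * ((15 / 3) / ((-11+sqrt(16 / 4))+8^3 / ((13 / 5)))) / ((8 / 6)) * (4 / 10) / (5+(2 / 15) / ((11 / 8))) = -148005 / 2054563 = -0.07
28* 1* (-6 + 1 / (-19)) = -3220 / 19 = -169.47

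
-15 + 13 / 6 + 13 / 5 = -307 / 30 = -10.23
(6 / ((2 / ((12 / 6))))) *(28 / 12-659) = -3940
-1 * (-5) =5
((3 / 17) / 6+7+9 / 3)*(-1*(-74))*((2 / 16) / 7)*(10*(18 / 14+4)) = 2334145 / 3332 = 700.52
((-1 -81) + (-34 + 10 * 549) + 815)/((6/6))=6189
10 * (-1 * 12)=-120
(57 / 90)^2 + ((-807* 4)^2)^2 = 97718459904230761 / 900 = 108576066560256.40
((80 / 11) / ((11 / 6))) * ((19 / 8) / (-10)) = -114 / 121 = -0.94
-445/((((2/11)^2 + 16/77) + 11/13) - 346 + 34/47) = 46059013/35624793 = 1.29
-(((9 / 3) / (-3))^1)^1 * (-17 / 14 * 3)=-51 / 14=-3.64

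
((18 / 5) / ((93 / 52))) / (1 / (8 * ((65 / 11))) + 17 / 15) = 97344 / 55831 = 1.74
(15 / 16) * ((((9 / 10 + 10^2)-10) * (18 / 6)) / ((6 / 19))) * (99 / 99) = 51813 / 64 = 809.58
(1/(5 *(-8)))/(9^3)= -1/29160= -0.00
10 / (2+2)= 5 / 2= 2.50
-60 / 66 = -10 / 11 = -0.91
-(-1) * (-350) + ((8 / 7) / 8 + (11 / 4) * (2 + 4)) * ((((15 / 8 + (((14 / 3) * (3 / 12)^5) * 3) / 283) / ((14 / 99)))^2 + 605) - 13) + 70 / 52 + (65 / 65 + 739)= 9863287922797208749 / 748928318308352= 13169.87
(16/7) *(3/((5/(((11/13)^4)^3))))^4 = 125734334985194322473256015540086266645389133989628176/1289017958895669210843192569337038935705652159885651404375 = 0.00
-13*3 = -39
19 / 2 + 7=33 / 2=16.50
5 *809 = 4045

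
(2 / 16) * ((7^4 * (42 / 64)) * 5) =252105 / 256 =984.79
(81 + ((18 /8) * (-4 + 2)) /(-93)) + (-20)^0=5087 /62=82.05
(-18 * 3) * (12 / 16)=-81 / 2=-40.50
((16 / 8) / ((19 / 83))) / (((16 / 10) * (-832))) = -415 / 63232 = -0.01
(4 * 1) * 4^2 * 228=14592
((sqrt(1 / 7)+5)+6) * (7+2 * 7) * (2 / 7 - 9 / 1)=-2082.17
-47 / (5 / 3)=-141 / 5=-28.20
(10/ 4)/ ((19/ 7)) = 35/ 38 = 0.92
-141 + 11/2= -271/2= -135.50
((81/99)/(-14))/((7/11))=-9/98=-0.09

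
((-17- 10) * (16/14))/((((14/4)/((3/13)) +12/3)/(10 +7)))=-22032/805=-27.37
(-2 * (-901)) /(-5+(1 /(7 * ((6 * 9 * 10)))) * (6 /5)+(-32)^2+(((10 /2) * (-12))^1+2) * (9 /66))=62439300 /35034311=1.78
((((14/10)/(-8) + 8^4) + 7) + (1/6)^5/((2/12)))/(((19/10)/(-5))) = -132931555/12312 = -10796.91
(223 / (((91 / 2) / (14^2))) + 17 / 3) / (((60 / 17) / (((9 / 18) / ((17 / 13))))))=7537 / 72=104.68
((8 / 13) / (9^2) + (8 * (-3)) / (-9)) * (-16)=-45056 / 1053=-42.79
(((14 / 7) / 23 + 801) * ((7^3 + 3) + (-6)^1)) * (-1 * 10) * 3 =-187935000 / 23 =-8171086.96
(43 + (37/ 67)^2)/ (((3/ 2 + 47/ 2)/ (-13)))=-2527148/ 112225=-22.52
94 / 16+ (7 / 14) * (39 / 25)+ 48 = 10931 / 200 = 54.66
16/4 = 4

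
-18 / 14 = -9 / 7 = -1.29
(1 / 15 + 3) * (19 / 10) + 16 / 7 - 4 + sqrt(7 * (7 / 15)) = 7 * sqrt(15) / 15 + 2159 / 525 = 5.92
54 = 54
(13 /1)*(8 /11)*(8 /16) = 52 /11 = 4.73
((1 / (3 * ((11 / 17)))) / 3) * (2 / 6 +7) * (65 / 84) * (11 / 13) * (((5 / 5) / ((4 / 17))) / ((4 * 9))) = 15895 / 163296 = 0.10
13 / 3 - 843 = -2516 / 3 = -838.67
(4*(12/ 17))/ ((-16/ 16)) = -48/ 17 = -2.82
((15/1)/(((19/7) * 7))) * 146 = 2190/19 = 115.26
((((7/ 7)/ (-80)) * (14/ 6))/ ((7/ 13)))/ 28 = -13/ 6720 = -0.00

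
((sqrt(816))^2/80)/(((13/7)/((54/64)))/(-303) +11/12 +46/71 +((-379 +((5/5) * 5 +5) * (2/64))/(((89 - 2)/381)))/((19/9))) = -1828119322512/140513536268185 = -0.01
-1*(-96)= 96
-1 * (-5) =5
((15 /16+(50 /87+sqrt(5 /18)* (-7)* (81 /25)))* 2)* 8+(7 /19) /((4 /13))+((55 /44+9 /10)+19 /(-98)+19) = 37541213 /809970 - 1512* sqrt(10) /25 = -144.91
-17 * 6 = -102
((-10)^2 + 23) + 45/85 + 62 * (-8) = -6332/17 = -372.47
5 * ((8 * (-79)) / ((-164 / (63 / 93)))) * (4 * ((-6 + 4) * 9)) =-1194480 / 1271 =-939.80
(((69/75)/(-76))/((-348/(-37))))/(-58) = 851/38349600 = 0.00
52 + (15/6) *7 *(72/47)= 3704/47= 78.81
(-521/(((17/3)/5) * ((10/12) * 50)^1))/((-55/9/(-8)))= -337608/23375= -14.44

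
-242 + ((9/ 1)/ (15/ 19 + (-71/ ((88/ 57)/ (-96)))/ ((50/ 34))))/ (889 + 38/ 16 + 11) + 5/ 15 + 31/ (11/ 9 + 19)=-240.13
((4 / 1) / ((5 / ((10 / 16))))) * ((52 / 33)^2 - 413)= -447053 / 2178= -205.26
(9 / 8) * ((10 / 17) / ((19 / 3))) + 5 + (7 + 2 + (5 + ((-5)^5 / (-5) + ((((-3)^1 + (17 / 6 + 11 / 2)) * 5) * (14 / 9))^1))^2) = 424689679367 / 941868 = 450901.48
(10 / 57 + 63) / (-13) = -277 / 57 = -4.86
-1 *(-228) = 228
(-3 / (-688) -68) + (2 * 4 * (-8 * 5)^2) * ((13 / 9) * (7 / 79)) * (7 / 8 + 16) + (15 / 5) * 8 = 1500200749 / 54352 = 27601.57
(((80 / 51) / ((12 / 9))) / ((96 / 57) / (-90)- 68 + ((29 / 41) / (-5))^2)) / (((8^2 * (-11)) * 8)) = 35931375 / 11696502784384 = 0.00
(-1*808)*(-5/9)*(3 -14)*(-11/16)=61105/18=3394.72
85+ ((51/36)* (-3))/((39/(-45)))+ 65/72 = 84995/936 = 90.81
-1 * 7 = -7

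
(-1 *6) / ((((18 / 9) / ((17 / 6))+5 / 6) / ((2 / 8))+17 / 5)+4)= -1530 / 3457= -0.44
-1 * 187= -187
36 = 36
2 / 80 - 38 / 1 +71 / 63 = -92857 / 2520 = -36.85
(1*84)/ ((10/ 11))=92.40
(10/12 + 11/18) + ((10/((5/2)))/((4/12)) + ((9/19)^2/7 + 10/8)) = 1339699/90972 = 14.73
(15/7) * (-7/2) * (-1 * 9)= 135/2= 67.50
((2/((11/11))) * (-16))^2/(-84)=-12.19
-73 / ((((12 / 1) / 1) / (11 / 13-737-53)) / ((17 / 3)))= 12731419 / 468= 27203.89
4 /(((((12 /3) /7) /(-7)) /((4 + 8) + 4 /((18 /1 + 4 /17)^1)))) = -92806 /155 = -598.75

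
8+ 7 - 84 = -69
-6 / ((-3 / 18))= 36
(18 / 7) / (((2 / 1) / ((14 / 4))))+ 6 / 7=75 / 14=5.36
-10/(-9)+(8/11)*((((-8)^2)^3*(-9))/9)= -190649.07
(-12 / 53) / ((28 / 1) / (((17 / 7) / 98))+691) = -204 / 1640615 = -0.00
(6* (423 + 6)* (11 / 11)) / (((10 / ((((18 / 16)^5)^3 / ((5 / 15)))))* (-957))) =-24089262455073933 / 5101733952880640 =-4.72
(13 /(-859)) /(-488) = 13 /419192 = 0.00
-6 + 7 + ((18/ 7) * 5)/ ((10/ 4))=43/ 7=6.14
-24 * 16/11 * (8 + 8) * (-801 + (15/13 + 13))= 62846976/143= 439489.34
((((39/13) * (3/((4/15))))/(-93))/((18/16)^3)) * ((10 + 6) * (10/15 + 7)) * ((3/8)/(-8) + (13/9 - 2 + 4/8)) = 217120/67797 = 3.20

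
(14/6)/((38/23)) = 161/114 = 1.41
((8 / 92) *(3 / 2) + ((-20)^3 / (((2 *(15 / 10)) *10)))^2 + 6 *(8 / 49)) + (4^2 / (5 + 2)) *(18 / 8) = 721343423 / 10143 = 71117.36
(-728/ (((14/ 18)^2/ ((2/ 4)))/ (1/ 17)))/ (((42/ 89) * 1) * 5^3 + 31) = -374868/ 953071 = -0.39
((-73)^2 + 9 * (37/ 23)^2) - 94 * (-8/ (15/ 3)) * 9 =17737082/ 2645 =6705.89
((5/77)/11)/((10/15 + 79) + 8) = 15/222761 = 0.00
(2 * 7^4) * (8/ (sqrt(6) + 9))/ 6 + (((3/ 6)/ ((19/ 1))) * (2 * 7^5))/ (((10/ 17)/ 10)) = 7507927/ 475-19208 * sqrt(6)/ 225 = 15597.05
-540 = -540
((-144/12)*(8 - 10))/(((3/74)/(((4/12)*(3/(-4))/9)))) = -148/9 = -16.44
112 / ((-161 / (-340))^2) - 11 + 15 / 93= 488.65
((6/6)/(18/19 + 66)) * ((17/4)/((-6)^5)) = -323/39564288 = -0.00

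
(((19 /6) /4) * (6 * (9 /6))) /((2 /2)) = 57 /8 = 7.12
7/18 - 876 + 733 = -2567/18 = -142.61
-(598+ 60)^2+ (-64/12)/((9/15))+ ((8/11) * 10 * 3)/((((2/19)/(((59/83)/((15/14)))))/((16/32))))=-3557173244/8217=-432904.13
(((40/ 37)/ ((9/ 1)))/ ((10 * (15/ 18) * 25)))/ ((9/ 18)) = 0.00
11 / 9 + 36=335 / 9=37.22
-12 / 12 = -1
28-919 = -891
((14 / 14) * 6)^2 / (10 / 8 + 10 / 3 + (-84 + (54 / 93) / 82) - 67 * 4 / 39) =-2379312 / 5702509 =-0.42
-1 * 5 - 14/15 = -89/15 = -5.93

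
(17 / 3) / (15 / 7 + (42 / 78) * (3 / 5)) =455 / 198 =2.30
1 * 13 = 13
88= 88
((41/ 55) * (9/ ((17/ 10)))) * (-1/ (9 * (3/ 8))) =-656/ 561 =-1.17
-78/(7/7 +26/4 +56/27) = -4212/517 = -8.15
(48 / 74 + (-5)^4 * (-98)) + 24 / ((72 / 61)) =-6796421 / 111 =-61229.02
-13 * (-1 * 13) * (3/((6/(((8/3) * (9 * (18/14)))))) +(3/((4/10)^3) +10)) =684281/56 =12219.30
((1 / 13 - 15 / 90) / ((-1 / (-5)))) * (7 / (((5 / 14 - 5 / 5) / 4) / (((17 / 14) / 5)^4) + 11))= 20462645 / 229321482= 0.09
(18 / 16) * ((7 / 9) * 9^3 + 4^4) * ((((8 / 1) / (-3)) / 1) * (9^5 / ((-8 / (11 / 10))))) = 1603711791 / 80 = 20046397.39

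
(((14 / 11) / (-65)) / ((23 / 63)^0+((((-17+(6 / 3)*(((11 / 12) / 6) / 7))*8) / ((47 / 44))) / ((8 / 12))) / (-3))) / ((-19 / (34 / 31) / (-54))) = -0.00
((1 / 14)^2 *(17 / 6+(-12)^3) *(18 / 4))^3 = -29944060385877 / 481890304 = -62138.75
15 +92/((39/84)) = 2771/13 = 213.15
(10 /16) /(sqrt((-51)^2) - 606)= -0.00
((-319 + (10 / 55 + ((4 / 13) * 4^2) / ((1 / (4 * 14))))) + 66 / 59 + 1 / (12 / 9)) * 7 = -9746443 / 33748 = -288.80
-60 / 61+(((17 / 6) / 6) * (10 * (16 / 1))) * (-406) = -16841420 / 549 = -30676.54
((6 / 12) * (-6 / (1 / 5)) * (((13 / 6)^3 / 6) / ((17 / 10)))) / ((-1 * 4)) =54925 / 14688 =3.74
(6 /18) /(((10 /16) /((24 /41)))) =64 /205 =0.31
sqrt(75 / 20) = sqrt(15) / 2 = 1.94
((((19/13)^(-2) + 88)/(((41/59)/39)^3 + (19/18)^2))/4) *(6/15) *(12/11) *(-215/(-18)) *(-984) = -65851780156060687776/646837791881545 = -101805.71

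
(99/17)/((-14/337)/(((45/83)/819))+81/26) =-4337190/44417719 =-0.10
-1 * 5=-5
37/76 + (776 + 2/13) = 767321/988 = 776.64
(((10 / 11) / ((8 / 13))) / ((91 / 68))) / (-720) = -17 / 11088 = -0.00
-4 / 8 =-1 / 2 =-0.50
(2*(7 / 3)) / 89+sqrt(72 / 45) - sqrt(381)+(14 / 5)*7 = -sqrt(381)+2*sqrt(10) / 5+26236 / 1335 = 1.40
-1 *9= -9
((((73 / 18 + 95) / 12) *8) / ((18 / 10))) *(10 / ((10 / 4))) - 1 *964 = -198592 / 243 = -817.25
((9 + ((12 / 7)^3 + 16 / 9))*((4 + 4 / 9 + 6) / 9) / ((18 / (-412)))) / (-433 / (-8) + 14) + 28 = 26778186404 / 1226480535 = 21.83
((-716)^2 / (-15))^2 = 262816174336 / 225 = 1168071885.94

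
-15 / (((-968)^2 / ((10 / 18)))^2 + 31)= -375 / 71119132103431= -0.00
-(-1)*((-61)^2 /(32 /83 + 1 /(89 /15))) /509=27487027 /2083337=13.19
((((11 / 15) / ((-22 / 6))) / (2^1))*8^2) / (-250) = 16 / 625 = 0.03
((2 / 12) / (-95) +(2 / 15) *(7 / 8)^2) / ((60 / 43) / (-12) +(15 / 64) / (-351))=-613782 / 715445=-0.86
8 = 8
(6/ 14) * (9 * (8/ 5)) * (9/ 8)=243/ 35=6.94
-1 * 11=-11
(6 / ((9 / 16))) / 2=5.33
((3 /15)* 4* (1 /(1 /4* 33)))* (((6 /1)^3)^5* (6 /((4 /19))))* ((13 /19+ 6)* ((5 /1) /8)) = 59713493041152 /11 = 5428499367377.45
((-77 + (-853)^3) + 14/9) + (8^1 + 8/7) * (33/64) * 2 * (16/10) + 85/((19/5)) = -3714593332217/5985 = -620650514.99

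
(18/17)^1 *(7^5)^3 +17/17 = 85456107178991/17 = 5026829834058.29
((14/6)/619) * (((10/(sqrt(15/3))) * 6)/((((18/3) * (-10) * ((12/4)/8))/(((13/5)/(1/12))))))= -2912 * sqrt(5)/46425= -0.14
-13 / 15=-0.87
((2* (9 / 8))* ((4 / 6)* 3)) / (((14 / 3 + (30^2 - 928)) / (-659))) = 17793 / 140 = 127.09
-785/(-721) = 785/721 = 1.09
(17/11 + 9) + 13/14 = 1767/154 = 11.47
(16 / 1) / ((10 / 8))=64 / 5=12.80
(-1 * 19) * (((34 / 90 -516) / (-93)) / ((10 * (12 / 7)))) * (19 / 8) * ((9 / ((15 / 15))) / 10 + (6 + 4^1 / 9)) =-38757061441 / 361584000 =-107.19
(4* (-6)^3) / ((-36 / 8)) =192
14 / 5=2.80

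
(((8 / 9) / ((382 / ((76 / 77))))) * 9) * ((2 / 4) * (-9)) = -1368 / 14707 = -0.09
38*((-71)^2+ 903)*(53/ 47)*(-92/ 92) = -254706.72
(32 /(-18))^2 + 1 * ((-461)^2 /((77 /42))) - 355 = 102971717 /891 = 115568.71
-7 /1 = -7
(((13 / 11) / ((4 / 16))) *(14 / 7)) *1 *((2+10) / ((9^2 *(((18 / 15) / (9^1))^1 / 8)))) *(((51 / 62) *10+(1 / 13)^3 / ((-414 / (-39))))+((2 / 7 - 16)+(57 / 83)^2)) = -78283766307520 / 132752759139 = -589.70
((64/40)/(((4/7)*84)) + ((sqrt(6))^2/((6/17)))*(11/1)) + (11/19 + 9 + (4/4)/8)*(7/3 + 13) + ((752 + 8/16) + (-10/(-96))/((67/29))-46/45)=996621569/916560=1087.35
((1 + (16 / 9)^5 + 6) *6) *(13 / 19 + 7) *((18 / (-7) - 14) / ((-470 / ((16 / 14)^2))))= 1584579851776 / 30144416085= 52.57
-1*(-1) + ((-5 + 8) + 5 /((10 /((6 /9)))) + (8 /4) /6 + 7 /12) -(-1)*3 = 33 /4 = 8.25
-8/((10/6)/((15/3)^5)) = -15000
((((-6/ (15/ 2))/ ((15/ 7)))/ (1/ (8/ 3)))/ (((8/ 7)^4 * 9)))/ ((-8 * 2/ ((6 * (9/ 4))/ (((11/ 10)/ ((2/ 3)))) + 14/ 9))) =4050487/ 102643200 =0.04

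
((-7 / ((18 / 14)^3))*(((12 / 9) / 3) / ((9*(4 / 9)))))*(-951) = 761117 / 2187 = 348.02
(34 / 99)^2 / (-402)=-578 / 1970001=-0.00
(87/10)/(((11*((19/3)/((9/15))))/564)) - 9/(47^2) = 487713429/11542025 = 42.26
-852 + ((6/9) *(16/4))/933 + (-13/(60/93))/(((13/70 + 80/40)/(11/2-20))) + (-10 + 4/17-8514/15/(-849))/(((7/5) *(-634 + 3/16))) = -2746567165809553/3823640644572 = -718.31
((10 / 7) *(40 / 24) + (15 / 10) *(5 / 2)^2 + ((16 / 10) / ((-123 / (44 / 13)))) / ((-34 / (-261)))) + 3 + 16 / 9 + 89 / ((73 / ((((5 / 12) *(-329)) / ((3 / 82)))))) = -7587548466559 / 1666861560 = -4552.00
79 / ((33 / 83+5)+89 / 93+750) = 609801 / 5838301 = 0.10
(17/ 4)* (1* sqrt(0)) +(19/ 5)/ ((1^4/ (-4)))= -15.20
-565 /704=-0.80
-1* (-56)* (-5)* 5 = -1400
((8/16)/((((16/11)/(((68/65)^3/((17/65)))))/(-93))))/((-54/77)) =7588273/38025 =199.56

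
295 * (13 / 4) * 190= 364325 / 2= 182162.50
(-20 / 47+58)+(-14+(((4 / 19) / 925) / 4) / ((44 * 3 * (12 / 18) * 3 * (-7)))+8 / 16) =67279419853 / 1526494200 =44.07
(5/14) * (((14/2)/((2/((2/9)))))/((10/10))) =5/18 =0.28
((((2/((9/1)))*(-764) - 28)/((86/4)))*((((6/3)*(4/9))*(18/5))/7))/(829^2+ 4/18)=-11392/1861736471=-0.00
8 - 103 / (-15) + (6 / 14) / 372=14.87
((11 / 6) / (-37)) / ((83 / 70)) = -385 / 9213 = -0.04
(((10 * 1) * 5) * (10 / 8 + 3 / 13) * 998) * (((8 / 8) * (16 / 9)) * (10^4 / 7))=21956000000 / 117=187658119.66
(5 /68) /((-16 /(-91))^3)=3767855 /278528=13.53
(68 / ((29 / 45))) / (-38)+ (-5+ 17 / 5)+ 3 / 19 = -11623 / 2755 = -4.22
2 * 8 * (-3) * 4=-192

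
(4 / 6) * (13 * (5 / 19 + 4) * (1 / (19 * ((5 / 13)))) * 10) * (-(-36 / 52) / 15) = 4212 / 1805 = 2.33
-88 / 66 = -4 / 3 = -1.33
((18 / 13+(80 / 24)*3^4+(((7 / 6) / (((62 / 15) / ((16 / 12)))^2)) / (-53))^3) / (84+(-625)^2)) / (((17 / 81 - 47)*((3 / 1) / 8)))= -50344276472709186688 / 1271755878452211394482955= -0.00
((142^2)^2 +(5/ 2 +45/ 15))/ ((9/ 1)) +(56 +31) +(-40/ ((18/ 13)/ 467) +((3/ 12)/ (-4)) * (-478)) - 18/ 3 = 3251731835/ 72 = 45162942.15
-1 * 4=-4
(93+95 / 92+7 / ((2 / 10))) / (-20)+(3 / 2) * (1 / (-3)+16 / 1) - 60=-79031 / 1840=-42.95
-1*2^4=-16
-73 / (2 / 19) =-1387 / 2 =-693.50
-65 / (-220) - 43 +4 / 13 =-24251 / 572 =-42.40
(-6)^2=36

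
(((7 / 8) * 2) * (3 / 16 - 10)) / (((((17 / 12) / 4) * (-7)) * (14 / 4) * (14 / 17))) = 471 / 196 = 2.40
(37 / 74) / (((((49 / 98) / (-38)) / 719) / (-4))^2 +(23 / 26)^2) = 4037027027072 / 6318305613545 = 0.64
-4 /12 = -1 /3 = -0.33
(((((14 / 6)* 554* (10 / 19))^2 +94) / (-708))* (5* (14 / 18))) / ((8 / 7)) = -184263741235 / 82810512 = -2225.13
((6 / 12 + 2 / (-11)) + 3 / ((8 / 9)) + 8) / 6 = 343 / 176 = 1.95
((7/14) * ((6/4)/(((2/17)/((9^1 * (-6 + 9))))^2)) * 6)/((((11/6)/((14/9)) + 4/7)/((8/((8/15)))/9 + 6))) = 14536989/14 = 1038356.36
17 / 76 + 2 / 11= 339 / 836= 0.41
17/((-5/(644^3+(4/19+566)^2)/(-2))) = 3282197438792/1805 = 1818391932.85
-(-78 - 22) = 100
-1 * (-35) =35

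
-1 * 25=-25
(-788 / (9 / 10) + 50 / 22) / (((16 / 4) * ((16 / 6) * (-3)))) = 86455 / 3168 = 27.29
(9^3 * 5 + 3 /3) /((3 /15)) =18230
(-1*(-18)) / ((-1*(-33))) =6 / 11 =0.55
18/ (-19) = -18/ 19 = -0.95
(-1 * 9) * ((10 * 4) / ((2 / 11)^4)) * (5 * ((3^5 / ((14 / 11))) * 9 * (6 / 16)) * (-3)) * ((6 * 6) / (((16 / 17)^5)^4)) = 26089044490437224747349829969101756825 / 67699845898419233783545856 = 385363425045.05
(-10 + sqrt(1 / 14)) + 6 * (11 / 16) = -47 / 8 + sqrt(14) / 14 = -5.61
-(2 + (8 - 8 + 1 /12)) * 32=-200 /3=-66.67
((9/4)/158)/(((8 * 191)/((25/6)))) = 75/1931392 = 0.00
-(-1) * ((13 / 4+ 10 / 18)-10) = -223 / 36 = -6.19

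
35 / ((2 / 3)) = 105 / 2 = 52.50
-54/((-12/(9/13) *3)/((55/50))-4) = 99/94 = 1.05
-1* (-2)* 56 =112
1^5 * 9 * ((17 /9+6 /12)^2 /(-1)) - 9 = -2173 /36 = -60.36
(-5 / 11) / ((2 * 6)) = -5 / 132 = -0.04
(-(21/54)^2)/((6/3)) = -49/648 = -0.08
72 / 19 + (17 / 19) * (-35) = -523 / 19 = -27.53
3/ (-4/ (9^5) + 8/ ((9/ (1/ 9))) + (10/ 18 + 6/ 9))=177147/ 77999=2.27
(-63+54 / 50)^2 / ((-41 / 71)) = -170137584 / 25625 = -6639.52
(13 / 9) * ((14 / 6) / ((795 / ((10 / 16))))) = 91 / 34344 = 0.00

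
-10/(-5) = 2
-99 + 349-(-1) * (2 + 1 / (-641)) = 161531 / 641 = 252.00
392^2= 153664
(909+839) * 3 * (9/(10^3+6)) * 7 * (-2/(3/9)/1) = -991116/503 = -1970.41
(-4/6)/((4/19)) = -19/6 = -3.17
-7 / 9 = -0.78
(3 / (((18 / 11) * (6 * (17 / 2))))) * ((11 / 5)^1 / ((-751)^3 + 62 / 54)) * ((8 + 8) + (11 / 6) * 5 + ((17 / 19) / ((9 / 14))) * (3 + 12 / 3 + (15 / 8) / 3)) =-2961233 / 443268982014960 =-0.00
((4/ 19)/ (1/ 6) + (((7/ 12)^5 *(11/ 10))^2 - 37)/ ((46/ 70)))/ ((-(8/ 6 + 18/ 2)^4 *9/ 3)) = 29781421359415283/ 18510020693962260480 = 0.00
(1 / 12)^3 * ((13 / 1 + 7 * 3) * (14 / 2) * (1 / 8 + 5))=0.71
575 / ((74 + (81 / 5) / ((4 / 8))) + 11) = 2875 / 587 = 4.90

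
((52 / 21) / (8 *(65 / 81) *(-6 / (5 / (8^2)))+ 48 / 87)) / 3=-1131 / 674828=-0.00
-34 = -34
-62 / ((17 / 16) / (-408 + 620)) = -210304 / 17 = -12370.82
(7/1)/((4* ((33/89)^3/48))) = 19739132/11979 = 1647.81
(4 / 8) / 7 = 1 / 14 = 0.07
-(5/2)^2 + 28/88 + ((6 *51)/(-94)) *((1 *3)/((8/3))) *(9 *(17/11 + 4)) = -780507/4136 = -188.71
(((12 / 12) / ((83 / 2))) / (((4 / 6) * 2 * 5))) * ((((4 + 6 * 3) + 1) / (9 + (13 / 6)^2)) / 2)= 621 / 204595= 0.00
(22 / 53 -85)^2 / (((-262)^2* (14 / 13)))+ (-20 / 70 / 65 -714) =-125267303015819 / 175467106360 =-713.91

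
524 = 524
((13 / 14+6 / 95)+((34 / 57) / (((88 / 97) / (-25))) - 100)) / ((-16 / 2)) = 533359 / 36960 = 14.43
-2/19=-0.11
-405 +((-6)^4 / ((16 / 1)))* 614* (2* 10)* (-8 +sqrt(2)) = -7957845 +994680* sqrt(2) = -6551155.05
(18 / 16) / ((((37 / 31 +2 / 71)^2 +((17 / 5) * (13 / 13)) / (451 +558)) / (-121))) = -26615163316005 / 292490738096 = -90.99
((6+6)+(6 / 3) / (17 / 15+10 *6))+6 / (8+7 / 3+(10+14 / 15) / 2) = 899196 / 72443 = 12.41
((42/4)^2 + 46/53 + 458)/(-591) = -120653/125292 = -0.96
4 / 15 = 0.27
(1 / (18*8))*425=425 / 144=2.95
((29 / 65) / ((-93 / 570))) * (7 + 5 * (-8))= 36366 / 403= 90.24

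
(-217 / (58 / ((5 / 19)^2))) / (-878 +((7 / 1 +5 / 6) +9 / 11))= 179025 / 600679813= 0.00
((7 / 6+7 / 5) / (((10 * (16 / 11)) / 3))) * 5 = 847 / 320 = 2.65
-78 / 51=-26 / 17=-1.53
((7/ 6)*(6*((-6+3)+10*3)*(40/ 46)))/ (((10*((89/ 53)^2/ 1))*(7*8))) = 75843/ 728732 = 0.10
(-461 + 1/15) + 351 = -1649/15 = -109.93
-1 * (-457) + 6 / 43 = 19657 / 43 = 457.14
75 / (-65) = -15 / 13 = -1.15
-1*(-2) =2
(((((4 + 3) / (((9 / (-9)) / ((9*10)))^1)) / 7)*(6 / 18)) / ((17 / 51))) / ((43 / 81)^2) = -590490 / 1849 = -319.36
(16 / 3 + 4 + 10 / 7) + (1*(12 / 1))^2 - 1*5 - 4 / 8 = 149.26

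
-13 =-13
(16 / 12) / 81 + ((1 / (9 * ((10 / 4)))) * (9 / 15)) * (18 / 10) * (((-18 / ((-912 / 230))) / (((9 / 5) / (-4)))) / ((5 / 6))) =-65168 / 115425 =-0.56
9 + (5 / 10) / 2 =37 / 4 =9.25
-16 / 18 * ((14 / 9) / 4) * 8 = -224 / 81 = -2.77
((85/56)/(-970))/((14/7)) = -0.00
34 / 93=0.37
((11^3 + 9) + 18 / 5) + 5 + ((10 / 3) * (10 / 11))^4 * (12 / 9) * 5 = 33989995909 / 17788815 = 1910.75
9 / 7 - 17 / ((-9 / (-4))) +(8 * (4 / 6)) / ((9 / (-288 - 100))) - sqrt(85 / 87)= -44641 / 189 - sqrt(7395) / 87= -237.18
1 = 1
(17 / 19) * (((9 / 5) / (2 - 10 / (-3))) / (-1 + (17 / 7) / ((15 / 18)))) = 0.16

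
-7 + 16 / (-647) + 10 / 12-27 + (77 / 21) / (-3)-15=-575471 / 11646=-49.41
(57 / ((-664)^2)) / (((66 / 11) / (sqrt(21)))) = 19 * sqrt(21) / 881792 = 0.00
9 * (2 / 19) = 18 / 19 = 0.95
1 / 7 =0.14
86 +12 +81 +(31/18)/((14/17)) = 45635/252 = 181.09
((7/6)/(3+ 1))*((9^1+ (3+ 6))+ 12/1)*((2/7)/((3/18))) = 15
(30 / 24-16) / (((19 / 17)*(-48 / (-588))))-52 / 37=-1834247 / 11248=-163.07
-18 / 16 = -9 / 8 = -1.12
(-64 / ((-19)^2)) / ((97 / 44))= -2816 / 35017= -0.08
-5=-5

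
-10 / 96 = -5 / 48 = -0.10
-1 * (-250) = 250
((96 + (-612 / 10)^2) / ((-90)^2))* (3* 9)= 8003 / 625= 12.80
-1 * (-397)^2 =-157609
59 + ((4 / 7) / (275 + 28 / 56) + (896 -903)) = 52.00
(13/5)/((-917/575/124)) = -185380/917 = -202.16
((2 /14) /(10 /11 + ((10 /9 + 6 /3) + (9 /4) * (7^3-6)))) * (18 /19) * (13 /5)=92664 /200736235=0.00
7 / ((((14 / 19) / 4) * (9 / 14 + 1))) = 532 / 23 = 23.13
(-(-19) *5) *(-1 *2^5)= -3040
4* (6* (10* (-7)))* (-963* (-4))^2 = -24927678720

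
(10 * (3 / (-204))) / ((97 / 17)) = -5 / 194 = -0.03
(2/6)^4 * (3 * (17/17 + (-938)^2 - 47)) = 293266/9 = 32585.11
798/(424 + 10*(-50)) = -21/2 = -10.50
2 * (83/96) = 83/48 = 1.73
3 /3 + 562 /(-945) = 383 /945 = 0.41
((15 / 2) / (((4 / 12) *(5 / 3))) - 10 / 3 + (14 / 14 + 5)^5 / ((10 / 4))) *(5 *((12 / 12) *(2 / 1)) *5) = 468085 / 3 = 156028.33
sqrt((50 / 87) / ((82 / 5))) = 5*sqrt(17835) / 3567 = 0.19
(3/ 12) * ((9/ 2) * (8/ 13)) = 9/ 13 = 0.69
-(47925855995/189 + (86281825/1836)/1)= -253622952.10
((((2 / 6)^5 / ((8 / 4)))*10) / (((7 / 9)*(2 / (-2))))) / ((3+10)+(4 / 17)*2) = -85 / 43281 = -0.00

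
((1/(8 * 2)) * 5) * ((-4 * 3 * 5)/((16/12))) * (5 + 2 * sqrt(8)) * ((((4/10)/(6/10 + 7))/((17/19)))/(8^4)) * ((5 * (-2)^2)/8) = -1125 * sqrt(2)/557056- 5625/2228224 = -0.01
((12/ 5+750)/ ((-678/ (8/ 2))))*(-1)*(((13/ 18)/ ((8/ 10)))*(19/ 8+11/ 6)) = 274417/ 16272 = 16.86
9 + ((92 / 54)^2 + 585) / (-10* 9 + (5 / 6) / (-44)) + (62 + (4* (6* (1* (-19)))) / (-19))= 510899897 / 5774895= 88.47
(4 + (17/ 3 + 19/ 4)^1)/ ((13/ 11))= 1903/ 156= 12.20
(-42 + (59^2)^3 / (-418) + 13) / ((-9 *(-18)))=-4686727307 / 7524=-622903.68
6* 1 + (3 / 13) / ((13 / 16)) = 1062 / 169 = 6.28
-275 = -275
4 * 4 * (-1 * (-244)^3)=232428544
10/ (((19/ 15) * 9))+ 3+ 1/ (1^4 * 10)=2267/ 570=3.98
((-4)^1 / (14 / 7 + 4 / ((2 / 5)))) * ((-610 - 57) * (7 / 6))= 4669 / 18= 259.39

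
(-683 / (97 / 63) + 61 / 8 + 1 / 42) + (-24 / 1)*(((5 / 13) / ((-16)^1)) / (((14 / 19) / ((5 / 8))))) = -369005129 / 847392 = -435.46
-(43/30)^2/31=-1849/27900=-0.07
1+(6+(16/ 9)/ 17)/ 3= 1393/ 459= 3.03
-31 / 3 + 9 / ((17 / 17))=-4 / 3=-1.33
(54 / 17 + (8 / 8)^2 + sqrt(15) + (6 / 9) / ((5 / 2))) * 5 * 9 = 45 * sqrt(15) + 3399 / 17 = 374.23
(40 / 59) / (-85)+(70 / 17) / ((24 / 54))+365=750759 / 2006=374.26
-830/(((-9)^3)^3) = 830/387420489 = 0.00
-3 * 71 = -213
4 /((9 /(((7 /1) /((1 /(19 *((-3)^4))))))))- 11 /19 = 90961 /19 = 4787.42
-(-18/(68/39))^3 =43243551/39304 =1100.23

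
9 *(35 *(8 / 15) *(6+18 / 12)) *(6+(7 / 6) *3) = 11970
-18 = -18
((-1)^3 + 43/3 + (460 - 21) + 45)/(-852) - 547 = -349906/639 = -547.58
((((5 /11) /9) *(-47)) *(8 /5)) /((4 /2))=-188 /99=-1.90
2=2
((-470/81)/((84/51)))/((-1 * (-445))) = -799/100926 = -0.01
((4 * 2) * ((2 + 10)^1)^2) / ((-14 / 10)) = -5760 / 7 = -822.86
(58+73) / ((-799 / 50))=-8.20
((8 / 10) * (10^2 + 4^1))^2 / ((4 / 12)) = 519168 / 25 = 20766.72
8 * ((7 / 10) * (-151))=-4228 / 5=-845.60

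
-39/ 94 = -0.41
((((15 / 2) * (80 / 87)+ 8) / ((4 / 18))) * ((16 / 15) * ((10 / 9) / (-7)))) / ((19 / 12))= -27648 / 3857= -7.17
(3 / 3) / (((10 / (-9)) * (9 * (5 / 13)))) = -13 / 50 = -0.26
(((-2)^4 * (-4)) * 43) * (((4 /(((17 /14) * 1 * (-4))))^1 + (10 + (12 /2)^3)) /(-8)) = 1316832 /17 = 77460.71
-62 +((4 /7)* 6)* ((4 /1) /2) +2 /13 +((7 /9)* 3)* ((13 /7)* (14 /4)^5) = 2220.96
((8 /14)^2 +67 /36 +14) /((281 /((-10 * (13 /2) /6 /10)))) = -371215 /5948208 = -0.06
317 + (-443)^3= -86937990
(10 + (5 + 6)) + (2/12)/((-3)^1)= 377/18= 20.94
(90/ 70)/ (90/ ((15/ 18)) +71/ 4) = 36/ 3521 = 0.01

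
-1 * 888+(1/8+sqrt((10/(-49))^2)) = -347967/392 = -887.67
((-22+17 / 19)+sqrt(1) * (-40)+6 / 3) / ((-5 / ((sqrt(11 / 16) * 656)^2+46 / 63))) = 20931567802 / 5985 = 3497337.98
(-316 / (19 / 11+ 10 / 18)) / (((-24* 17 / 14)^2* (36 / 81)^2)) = -3449061 / 4180096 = -0.83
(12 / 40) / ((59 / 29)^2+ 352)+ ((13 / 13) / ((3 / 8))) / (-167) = -22697017 / 1500560130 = -0.02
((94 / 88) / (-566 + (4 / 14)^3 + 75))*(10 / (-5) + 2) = 0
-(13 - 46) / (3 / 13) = 143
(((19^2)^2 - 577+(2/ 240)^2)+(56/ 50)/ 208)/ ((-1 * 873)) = -24288077821/ 163425600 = -148.62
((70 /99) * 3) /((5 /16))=224 /33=6.79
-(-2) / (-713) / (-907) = 2 / 646691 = 0.00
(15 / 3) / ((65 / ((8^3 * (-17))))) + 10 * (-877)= -122714 / 13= -9439.54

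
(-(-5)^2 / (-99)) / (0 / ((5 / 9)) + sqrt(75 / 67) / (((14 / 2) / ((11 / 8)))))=280 * sqrt(201) / 3267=1.22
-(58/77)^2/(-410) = 1682/1215445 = 0.00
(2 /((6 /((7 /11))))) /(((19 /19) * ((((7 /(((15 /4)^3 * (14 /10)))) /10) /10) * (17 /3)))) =118125 /2992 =39.48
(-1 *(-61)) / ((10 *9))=61 / 90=0.68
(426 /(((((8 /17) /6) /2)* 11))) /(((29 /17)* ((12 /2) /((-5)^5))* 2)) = -192365625 /1276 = -150756.76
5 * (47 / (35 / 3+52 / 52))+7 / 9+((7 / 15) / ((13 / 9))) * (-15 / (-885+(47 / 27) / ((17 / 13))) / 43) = 749469673105 / 38771280756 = 19.33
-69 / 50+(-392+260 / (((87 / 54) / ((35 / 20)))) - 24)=-195701 / 1450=-134.97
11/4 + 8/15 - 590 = -35203/60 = -586.72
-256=-256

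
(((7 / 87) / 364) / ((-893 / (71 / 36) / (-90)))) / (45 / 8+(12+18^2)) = 355 / 2760283539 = 0.00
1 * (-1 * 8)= -8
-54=-54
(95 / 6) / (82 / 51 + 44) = 1615 / 4652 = 0.35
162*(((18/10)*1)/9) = 162/5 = 32.40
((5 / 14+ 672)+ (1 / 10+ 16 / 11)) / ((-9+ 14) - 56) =-259456 / 19635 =-13.21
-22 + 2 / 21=-21.90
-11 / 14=-0.79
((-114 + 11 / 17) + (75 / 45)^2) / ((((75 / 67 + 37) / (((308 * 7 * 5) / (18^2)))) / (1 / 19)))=-1527399335 / 300691359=-5.08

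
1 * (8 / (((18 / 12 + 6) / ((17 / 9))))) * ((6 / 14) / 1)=0.86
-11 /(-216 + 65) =11 /151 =0.07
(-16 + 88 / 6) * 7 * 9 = -84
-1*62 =-62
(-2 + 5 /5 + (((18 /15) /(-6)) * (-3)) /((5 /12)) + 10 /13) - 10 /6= -446 /975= -0.46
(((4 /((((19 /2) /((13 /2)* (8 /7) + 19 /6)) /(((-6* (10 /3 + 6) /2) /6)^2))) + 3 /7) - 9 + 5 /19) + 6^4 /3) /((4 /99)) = 20573927 /1596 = 12890.93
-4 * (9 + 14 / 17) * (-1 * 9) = 6012 / 17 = 353.65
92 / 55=1.67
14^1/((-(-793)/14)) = 196/793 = 0.25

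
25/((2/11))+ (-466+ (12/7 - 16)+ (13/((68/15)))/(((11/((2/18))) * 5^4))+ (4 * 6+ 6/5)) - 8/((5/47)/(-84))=11779457341/1963500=5999.21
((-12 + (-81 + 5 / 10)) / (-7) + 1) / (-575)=-0.02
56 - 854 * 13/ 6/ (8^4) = 55.55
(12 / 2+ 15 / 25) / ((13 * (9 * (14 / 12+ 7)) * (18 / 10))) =22 / 5733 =0.00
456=456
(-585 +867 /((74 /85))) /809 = 30405 /59866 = 0.51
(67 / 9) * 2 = 134 / 9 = 14.89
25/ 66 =0.38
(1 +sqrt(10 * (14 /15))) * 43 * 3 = 129 +86 * sqrt(21) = 523.10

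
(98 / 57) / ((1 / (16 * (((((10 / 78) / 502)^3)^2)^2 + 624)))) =96961775580461758656957415269136317654119657564194093441 / 5648651319750703414694708135405189227544500262130816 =17165.47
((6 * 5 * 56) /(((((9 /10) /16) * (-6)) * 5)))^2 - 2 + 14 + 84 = 80289376 /81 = 991226.86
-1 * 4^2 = -16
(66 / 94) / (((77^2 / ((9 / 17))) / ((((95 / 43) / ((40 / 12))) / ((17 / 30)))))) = 23085 / 314813191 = 0.00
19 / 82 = 0.23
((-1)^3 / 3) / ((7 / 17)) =-17 / 21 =-0.81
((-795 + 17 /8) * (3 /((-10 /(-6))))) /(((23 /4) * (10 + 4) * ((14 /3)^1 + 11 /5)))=-171261 /66332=-2.58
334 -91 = 243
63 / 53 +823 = 43682 / 53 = 824.19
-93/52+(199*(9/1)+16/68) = 1581871/884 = 1789.45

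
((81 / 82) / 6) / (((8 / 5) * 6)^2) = 0.00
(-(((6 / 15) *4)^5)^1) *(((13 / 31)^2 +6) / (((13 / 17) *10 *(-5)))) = 330612736 / 195203125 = 1.69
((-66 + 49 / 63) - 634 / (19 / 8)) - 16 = -59537 / 171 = -348.17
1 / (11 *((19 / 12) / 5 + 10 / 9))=180 / 2827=0.06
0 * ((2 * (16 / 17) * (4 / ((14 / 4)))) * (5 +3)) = 0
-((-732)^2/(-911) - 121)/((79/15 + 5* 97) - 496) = -9690825/78346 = -123.69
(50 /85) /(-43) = -10 /731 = -0.01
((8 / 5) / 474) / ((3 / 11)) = 44 / 3555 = 0.01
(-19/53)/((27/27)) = -19/53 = -0.36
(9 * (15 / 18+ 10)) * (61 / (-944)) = -11895 / 1888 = -6.30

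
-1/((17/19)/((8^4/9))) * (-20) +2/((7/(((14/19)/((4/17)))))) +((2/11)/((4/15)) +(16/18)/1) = 216922105/21318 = 10175.54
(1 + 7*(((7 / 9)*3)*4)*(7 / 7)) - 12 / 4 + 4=202 / 3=67.33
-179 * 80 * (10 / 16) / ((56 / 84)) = -13425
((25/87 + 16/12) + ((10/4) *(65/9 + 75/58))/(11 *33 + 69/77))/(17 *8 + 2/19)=186660427/15129589536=0.01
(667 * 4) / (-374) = -7.13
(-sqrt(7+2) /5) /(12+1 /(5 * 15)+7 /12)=-180 /3779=-0.05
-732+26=-706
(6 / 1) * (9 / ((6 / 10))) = 90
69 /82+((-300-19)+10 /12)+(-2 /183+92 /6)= -755309 /2501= -302.00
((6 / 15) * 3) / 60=1 / 50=0.02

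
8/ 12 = 2/ 3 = 0.67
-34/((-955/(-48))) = -1632/955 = -1.71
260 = 260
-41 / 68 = -0.60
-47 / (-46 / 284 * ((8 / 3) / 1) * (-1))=-10011 / 92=-108.82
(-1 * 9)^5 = -59049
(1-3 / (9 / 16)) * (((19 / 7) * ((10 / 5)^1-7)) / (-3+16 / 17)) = -4199 / 147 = -28.56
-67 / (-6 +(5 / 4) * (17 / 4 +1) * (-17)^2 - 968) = -1072 / 14761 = -0.07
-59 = -59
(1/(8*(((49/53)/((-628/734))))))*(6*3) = -74889/35966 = -2.08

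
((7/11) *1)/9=7/99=0.07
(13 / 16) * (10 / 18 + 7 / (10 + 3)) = 8 / 9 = 0.89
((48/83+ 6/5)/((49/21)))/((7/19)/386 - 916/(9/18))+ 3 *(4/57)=51938808392/247197817265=0.21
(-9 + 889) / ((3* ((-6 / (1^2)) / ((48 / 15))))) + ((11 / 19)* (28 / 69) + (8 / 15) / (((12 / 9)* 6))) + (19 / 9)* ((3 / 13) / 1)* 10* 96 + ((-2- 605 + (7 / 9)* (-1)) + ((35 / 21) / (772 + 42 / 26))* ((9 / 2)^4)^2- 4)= 40829968687711 / 658181571840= 62.03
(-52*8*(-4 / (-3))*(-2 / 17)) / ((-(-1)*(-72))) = -416 / 459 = -0.91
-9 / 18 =-1 / 2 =-0.50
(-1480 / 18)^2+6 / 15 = 2738162 / 405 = 6760.89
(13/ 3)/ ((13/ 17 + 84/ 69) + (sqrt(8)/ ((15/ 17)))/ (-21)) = 7095207210 * sqrt(2)/ 59243554753 + 130293174375/ 59243554753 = 2.37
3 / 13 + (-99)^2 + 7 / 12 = 1529083 / 156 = 9801.81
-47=-47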